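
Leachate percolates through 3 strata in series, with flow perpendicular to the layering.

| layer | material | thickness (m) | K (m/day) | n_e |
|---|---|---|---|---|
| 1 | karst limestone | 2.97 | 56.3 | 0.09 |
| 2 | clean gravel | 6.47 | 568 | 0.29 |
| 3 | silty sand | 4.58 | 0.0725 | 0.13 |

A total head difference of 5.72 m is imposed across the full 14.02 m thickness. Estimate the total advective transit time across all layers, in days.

With flow normal to the layers, continuity requires the same specific discharge q through every layer.
Σ(b_i/K_i) = 2.97/56.3 + 6.47/568 + 4.58/0.0725 = 63.24 d.
q = Δh / Σ(b_i/K_i) = 5.72 / 63.24 = 0.09045 m/day.
In each layer the seepage velocity is v_i = q/n_i, so the layer transit time is t_i = b_i·n_i / q:
  layer 1 (karst limestone): t_1 = 2.97 × 0.09 / 0.09045 = 2.955 d
  layer 2 (clean gravel): t_2 = 6.47 × 0.29 / 0.09045 = 20.74 d
  layer 3 (silty sand): t_3 = 4.58 × 0.13 / 0.09045 = 6.582 d
Total t = Σ t_i = 30.28 days.

30.3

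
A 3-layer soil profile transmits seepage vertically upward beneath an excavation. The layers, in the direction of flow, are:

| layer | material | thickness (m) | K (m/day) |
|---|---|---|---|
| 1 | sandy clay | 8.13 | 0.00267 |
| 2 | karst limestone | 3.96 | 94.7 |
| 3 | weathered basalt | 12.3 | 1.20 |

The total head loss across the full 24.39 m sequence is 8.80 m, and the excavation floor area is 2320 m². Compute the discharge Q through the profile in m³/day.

Flow is perpendicular to layering, so the layers act in series and the equivalent K is the thickness-weighted harmonic mean.
Total thickness L = 8.13 + 3.96 + 12.3 = 24.39 m.
Σ(b_i/K_i) = 8.13/0.00267 + 3.96/94.7 + 12.3/1.20 = 3055 d.
K_eq = L / Σ(b_i/K_i) = 24.39 / 3055 = 0.007983 m/day.
Q = K_eq · A · (Δh/L) = 0.007983 × 2320 × (8.80/24.39) = 6.682 m³/day.

6.68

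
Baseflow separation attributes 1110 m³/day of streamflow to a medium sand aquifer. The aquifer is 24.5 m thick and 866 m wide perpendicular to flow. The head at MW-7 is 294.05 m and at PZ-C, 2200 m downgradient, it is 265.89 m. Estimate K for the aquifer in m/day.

4.09

Cross-sectional area A = 866 × 24.5 = 21217 m².
Hydraulic gradient i = (294.05 − 265.89) / 2200 = 28.16 / 2200 = 0.01280.
From Q = K·A·i, K = Q / (A·i) = 1110 / (21217 × 0.01280) = 4.087 m/day.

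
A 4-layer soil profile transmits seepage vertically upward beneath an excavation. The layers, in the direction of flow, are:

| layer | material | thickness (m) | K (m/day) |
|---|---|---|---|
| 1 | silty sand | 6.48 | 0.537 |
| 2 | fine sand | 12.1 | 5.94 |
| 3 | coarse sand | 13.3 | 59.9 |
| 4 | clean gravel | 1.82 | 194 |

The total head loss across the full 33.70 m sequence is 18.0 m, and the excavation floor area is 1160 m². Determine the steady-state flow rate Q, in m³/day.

Flow is perpendicular to layering, so the layers act in series and the equivalent K is the thickness-weighted harmonic mean.
Total thickness L = 6.48 + 12.1 + 13.3 + 1.82 = 33.70 m.
Σ(b_i/K_i) = 6.48/0.537 + 12.1/5.94 + 13.3/59.9 + 1.82/194 = 14.34 d.
K_eq = L / Σ(b_i/K_i) = 33.70 / 14.34 = 2.351 m/day.
Q = K_eq · A · (Δh/L) = 2.351 × 1160 × (18.0/33.70) = 1457 m³/day.

1460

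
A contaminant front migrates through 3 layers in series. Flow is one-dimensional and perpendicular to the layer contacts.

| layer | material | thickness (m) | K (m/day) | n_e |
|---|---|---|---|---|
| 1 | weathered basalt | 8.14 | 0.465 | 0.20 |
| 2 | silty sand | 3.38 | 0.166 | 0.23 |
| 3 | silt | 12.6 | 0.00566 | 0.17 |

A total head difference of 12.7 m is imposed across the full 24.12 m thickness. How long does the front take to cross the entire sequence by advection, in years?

2.22

With flow normal to the layers, continuity requires the same specific discharge q through every layer.
Σ(b_i/K_i) = 8.14/0.465 + 3.38/0.166 + 12.6/0.00566 = 2264 d.
q = Δh / Σ(b_i/K_i) = 12.7 / 2264 = 0.005610 m/day.
In each layer the seepage velocity is v_i = q/n_i, so the layer transit time is t_i = b_i·n_i / q:
  layer 1 (weathered basalt): t_1 = 8.14 × 0.20 / 0.005610 = 290.2 d
  layer 2 (silty sand): t_2 = 3.38 × 0.23 / 0.005610 = 138.6 d
  layer 3 (silt): t_3 = 12.6 × 0.17 / 0.005610 = 381.9 d
Total t = Σ t_i = 810.7 days = 2.219 years.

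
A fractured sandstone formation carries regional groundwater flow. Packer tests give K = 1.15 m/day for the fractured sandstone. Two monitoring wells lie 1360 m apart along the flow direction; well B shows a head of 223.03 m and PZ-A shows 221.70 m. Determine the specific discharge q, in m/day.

Hydraulic gradient i = (223.03 − 221.70) / 1360 = 1.33 / 1360 = 0.0009779.
Specific discharge q = K · i = 1.150 × 0.0009779 = 0.001125 m/day.

0.00112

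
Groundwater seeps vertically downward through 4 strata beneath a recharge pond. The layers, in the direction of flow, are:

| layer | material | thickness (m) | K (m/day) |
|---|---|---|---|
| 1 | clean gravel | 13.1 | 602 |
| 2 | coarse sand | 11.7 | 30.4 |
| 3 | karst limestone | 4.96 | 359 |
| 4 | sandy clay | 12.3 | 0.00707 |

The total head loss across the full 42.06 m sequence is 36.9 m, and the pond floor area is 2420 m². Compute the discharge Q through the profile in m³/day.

Flow is perpendicular to layering, so the layers act in series and the equivalent K is the thickness-weighted harmonic mean.
Total thickness L = 13.1 + 11.7 + 4.96 + 12.3 = 42.06 m.
Σ(b_i/K_i) = 13.1/602 + 11.7/30.4 + 4.96/359 + 12.3/0.00707 = 1740 d.
K_eq = L / Σ(b_i/K_i) = 42.06 / 1740 = 0.02417 m/day.
Q = K_eq · A · (Δh/L) = 0.02417 × 2420 × (36.9/42.06) = 51.32 m³/day.

51.3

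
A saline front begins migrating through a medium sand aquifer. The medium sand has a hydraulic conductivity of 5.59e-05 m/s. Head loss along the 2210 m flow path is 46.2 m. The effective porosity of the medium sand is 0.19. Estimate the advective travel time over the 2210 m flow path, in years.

Convert K: 5.59e-05 m/s × 86400 = 4.830 m/day.
Hydraulic gradient i = Δh / L = 46.2 / 2210 = 0.02090.
Darcy flux q = K · i = 4.830 × 0.02090 = 0.1010 m/day.
Seepage velocity v = q / n_e = 0.1010 / 0.19 = 0.5314 m/day.
Travel time t = L / v = 2210 / 0.5314 = 4159 days = 11.39 years.

11.4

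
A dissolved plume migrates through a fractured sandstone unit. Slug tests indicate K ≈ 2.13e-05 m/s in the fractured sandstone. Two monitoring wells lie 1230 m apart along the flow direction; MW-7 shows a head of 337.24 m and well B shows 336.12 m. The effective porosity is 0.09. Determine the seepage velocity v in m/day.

Convert K: 2.13e-05 m/s × 86400 = 1.840 m/day.
Hydraulic gradient i = (337.24 − 336.12) / 1230 = 1.12 / 1230 = 0.0009106.
Darcy flux q = K · i = 1.840 × 0.0009106 = 0.001676 m/day.
Seepage velocity v = q / n_e = 0.001676 / 0.09 = 0.01862 m/day.

0.0186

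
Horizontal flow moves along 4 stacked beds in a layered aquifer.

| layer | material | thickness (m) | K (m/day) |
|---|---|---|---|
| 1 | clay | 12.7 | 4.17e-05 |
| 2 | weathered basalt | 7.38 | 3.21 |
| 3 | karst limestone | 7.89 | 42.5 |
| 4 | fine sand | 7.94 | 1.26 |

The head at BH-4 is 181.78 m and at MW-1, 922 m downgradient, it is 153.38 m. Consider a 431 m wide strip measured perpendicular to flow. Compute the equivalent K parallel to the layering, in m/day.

Flow is parallel to layering, so each bed carries its own Darcy discharge and the transmissivities add.
Σ(K_i·b_i) = 4.17e-05×12.7 + 3.21×7.38 + 42.5×7.89 + 1.26×7.94 = 369.0 m²/day.
Total thickness b = 35.91 m, so K_eq = Σ(K_i·b_i)/b = 10.28 m/day.

10.3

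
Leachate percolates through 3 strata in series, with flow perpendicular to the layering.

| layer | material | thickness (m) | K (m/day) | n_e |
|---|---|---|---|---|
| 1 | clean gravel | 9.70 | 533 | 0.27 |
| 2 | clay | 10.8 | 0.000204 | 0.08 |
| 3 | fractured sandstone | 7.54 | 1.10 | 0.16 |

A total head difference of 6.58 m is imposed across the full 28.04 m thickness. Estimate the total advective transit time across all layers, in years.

103

With flow normal to the layers, continuity requires the same specific discharge q through every layer.
Σ(b_i/K_i) = 9.70/533 + 10.8/0.000204 + 7.54/1.10 = 52948 d.
q = Δh / Σ(b_i/K_i) = 6.58 / 52948 = 0.0001243 m/day.
In each layer the seepage velocity is v_i = q/n_i, so the layer transit time is t_i = b_i·n_i / q:
  layer 1 (clean gravel): t_1 = 9.70 × 0.27 / 0.0001243 = 21075 d
  layer 2 (clay): t_2 = 10.8 × 0.08 / 0.0001243 = 6952 d
  layer 3 (fractured sandstone): t_3 = 7.54 × 0.16 / 0.0001243 = 9708 d
Total t = Σ t_i = 37735 days = 103.3 years.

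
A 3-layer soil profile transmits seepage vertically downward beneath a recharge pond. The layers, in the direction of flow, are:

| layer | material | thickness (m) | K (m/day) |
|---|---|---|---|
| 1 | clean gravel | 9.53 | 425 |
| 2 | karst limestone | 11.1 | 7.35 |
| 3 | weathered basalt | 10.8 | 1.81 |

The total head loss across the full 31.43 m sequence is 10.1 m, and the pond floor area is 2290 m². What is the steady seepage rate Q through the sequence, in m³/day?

Flow is perpendicular to layering, so the layers act in series and the equivalent K is the thickness-weighted harmonic mean.
Total thickness L = 9.53 + 11.1 + 10.8 = 31.43 m.
Σ(b_i/K_i) = 9.53/425 + 11.1/7.35 + 10.8/1.81 = 7.499 d.
K_eq = L / Σ(b_i/K_i) = 31.43 / 7.499 = 4.191 m/day.
Q = K_eq · A · (Δh/L) = 4.191 × 2290 × (10.1/31.43) = 3084 m³/day.

3080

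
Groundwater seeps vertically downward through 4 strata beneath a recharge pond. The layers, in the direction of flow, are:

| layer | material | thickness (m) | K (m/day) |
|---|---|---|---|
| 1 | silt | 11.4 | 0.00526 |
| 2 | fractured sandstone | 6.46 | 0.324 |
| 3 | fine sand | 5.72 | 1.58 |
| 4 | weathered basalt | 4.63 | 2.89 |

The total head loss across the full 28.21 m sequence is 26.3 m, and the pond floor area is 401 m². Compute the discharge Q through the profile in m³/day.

4.81

Flow is perpendicular to layering, so the layers act in series and the equivalent K is the thickness-weighted harmonic mean.
Total thickness L = 11.4 + 6.46 + 5.72 + 4.63 = 28.21 m.
Σ(b_i/K_i) = 11.4/0.00526 + 6.46/0.324 + 5.72/1.58 + 4.63/2.89 = 2192 d.
K_eq = L / Σ(b_i/K_i) = 28.21 / 2192 = 0.01287 m/day.
Q = K_eq · A · (Δh/L) = 0.01287 × 401 × (26.3/28.21) = 4.810 m³/day.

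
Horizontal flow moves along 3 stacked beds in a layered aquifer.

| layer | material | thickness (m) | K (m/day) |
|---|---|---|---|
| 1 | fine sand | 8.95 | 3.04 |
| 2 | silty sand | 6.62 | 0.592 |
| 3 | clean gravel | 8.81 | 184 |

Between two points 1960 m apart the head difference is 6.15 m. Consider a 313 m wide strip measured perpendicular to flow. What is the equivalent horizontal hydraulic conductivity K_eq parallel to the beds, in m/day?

Flow is parallel to layering, so each bed carries its own Darcy discharge and the transmissivities add.
Σ(K_i·b_i) = 3.04×8.95 + 0.592×6.62 + 184×8.81 = 1652 m²/day.
Total thickness b = 24.38 m, so K_eq = Σ(K_i·b_i)/b = 67.77 m/day.

67.8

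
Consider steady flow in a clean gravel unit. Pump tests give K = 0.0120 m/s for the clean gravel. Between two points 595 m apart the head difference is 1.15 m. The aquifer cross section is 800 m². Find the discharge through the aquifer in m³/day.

Convert K: 0.0120 m/s × 86400 = 1037 m/day.
Hydraulic gradient i = Δh / L = 1.15 / 595 = 0.001933.
Darcy's law: Q = K · A · i = 1037 × 800.0 × 0.001933 = 1603 m³/day.

1600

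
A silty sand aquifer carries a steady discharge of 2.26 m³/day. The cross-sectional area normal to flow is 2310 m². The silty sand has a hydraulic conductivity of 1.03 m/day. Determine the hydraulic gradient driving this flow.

0.000950

From Q = K·A·i, i = Q / (K·A) = 2.26 / (1.030 × 2310) = 0.0009499.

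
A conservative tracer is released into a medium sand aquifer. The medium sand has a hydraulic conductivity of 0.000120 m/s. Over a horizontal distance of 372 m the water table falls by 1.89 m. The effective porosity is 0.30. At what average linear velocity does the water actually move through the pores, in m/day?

0.176

Convert K: 0.000120 m/s × 86400 = 10.37 m/day.
Hydraulic gradient i = Δh / L = 1.89 / 372 = 0.005081.
Darcy flux q = K · i = 10.37 × 0.005081 = 0.05268 m/day.
Seepage velocity v = q / n_e = 0.05268 / 0.30 = 0.1756 m/day.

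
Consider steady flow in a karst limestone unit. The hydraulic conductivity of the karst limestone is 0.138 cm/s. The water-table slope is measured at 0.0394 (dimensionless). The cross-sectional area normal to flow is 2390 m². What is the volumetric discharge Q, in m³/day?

Convert K: 0.138 cm/s × 864 = 119.2 m/day.
Hydraulic gradient i = 0.0394.
Darcy's law: Q = K · A · i = 119.2 × 2390 × 0.03940 = 11228 m³/day.

11200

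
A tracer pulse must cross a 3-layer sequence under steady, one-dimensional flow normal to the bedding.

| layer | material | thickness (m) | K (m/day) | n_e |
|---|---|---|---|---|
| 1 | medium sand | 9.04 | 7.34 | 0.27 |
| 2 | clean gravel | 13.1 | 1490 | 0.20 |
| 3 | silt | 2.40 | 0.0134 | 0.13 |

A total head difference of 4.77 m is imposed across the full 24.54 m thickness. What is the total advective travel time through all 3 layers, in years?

0.556

With flow normal to the layers, continuity requires the same specific discharge q through every layer.
Σ(b_i/K_i) = 9.04/7.34 + 13.1/1490 + 2.40/0.0134 = 180.3 d.
q = Δh / Σ(b_i/K_i) = 4.77 / 180.3 = 0.02645 m/day.
In each layer the seepage velocity is v_i = q/n_i, so the layer transit time is t_i = b_i·n_i / q:
  layer 1 (medium sand): t_1 = 9.04 × 0.27 / 0.02645 = 92.28 d
  layer 2 (clean gravel): t_2 = 13.1 × 0.20 / 0.02645 = 99.06 d
  layer 3 (silt): t_3 = 2.40 × 0.13 / 0.02645 = 11.80 d
Total t = Σ t_i = 203.1 days = 0.5562 years.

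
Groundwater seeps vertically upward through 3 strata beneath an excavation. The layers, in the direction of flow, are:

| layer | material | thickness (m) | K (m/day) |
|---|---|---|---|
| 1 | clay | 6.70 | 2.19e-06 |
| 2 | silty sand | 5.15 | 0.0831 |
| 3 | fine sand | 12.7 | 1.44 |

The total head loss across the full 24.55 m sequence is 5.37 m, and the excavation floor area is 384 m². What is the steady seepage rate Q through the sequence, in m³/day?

Flow is perpendicular to layering, so the layers act in series and the equivalent K is the thickness-weighted harmonic mean.
Total thickness L = 6.70 + 5.15 + 12.7 = 24.55 m.
Σ(b_i/K_i) = 6.70/2.19e-06 + 5.15/0.0831 + 12.7/1.44 = 3.059e+06 d.
K_eq = L / Σ(b_i/K_i) = 24.55 / 3.059e+06 = 8.024e-06 m/day.
Q = K_eq · A · (Δh/L) = 8.024e-06 × 384 × (5.37/24.55) = 0.0006740 m³/day.

0.000674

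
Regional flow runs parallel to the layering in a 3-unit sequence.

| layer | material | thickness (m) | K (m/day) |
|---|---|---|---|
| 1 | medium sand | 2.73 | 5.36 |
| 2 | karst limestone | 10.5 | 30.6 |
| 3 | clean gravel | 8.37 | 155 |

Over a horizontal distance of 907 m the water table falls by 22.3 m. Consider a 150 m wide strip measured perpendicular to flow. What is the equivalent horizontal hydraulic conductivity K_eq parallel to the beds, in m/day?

Flow is parallel to layering, so each bed carries its own Darcy discharge and the transmissivities add.
Σ(K_i·b_i) = 5.36×2.73 + 30.6×10.5 + 155×8.37 = 1633 m²/day.
Total thickness b = 21.60 m, so K_eq = Σ(K_i·b_i)/b = 75.61 m/day.

75.6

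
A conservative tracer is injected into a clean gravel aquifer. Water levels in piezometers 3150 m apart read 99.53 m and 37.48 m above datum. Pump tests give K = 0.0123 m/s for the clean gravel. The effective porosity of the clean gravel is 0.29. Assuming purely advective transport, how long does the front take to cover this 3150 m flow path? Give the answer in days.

43.6

Convert K: 0.0123 m/s × 86400 = 1063 m/day.
Hydraulic gradient i = (99.53 − 37.48) / 3150 = 62.05 / 3150 = 0.01970.
Darcy flux q = K · i = 1063 × 0.01970 = 20.93 m/day.
Seepage velocity v = q / n_e = 20.93 / 0.29 = 72.19 m/day.
Travel time t = L / v = 3150 / 72.19 = 43.64 days.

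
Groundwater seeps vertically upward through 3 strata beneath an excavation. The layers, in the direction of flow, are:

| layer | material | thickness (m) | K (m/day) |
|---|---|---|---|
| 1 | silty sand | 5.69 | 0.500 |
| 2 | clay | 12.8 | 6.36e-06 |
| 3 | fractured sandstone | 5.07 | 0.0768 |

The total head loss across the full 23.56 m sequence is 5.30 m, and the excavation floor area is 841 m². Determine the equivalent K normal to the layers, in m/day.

1.17e-05

Flow is perpendicular to layering, so the layers act in series and the equivalent K is the thickness-weighted harmonic mean.
Total thickness L = 5.69 + 12.8 + 5.07 = 23.56 m.
Σ(b_i/K_i) = 5.69/0.500 + 12.8/6.36e-06 + 5.07/0.0768 = 2.013e+06 d.
K_eq = L / Σ(b_i/K_i) = 23.56 / 2.013e+06 = 1.171e-05 m/day.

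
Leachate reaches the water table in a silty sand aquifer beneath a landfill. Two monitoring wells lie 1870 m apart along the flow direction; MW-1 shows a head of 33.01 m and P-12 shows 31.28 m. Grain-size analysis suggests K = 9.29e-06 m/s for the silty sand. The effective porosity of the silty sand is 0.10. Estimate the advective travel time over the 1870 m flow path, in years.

689

Convert K: 9.29e-06 m/s × 86400 = 0.8027 m/day.
Hydraulic gradient i = (33.01 − 31.28) / 1870 = 1.73 / 1870 = 0.0009251.
Darcy flux q = K · i = 0.8027 × 0.0009251 = 0.0007426 m/day.
Seepage velocity v = q / n_e = 0.0007426 / 0.10 = 0.007426 m/day.
Travel time t = L / v = 1870 / 0.007426 = 2.518e+05 days = 689.5 years.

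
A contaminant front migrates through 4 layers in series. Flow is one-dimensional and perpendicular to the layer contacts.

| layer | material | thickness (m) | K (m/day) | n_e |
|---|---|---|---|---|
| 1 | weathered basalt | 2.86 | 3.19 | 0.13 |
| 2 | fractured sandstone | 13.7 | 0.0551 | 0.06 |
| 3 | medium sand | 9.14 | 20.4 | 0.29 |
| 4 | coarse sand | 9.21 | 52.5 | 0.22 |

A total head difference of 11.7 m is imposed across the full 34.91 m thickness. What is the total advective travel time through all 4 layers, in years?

0.344

With flow normal to the layers, continuity requires the same specific discharge q through every layer.
Σ(b_i/K_i) = 2.86/3.19 + 13.7/0.0551 + 9.14/20.4 + 9.21/52.5 = 250.2 d.
q = Δh / Σ(b_i/K_i) = 11.7 / 250.2 = 0.04677 m/day.
In each layer the seepage velocity is v_i = q/n_i, so the layer transit time is t_i = b_i·n_i / q:
  layer 1 (weathered basalt): t_1 = 2.86 × 0.13 / 0.04677 = 7.949 d
  layer 2 (fractured sandstone): t_2 = 13.7 × 0.06 / 0.04677 = 17.58 d
  layer 3 (medium sand): t_3 = 9.14 × 0.29 / 0.04677 = 56.67 d
  layer 4 (coarse sand): t_4 = 9.21 × 0.22 / 0.04677 = 43.32 d
Total t = Σ t_i = 125.5 days = 0.3437 years.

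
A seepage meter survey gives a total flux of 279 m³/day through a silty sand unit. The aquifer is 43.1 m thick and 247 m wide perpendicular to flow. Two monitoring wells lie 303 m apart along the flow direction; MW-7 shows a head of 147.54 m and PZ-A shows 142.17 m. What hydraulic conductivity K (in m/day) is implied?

Cross-sectional area A = 247 × 43.1 = 10646 m².
Hydraulic gradient i = (147.54 − 142.17) / 303 = 5.37 / 303 = 0.01772.
From Q = K·A·i, K = Q / (A·i) = 279 / (10646 × 0.01772) = 1.479 m/day.

1.48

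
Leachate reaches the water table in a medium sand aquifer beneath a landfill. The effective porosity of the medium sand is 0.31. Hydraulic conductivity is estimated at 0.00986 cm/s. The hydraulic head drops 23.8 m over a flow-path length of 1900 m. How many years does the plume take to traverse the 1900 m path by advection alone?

Convert K: 0.00986 cm/s × 864 = 8.519 m/day.
Hydraulic gradient i = Δh / L = 23.8 / 1900 = 0.01253.
Darcy flux q = K · i = 8.519 × 0.01253 = 0.1067 m/day.
Seepage velocity v = q / n_e = 0.1067 / 0.31 = 0.3442 m/day.
Travel time t = L / v = 1900 / 0.3442 = 5520 days = 15.11 years.

15.1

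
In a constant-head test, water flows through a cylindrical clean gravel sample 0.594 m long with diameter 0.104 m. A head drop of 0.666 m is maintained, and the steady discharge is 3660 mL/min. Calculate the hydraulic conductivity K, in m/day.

Cross-sectional area A = π·(d/2)² = π × (0.104/2)² = 0.008495 m².
Convert discharge: 3660 mL/min = 6.100e-05 m³/s.
Darcy's law rearranged: K = Q·L / (A·Δh) = 6.100e-05 × 0.594 / (0.008495 × 0.666) = 0.006405 m/s = 553.3 m/day.

553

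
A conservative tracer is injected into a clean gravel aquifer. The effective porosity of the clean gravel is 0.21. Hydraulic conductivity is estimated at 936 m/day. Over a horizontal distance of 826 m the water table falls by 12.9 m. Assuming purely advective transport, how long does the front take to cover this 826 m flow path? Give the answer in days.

Hydraulic gradient i = Δh / L = 12.9 / 826 = 0.01562.
Darcy flux q = K · i = 936.0 × 0.01562 = 14.62 m/day.
Seepage velocity v = q / n_e = 14.62 / 0.21 = 69.61 m/day.
Travel time t = L / v = 826 / 69.61 = 11.87 days.

11.9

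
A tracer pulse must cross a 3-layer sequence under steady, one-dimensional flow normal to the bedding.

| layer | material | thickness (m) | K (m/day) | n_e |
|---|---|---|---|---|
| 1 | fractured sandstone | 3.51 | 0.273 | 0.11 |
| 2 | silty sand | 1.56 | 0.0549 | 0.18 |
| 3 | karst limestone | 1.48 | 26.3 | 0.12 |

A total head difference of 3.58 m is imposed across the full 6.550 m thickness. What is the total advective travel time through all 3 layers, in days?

9.75

With flow normal to the layers, continuity requires the same specific discharge q through every layer.
Σ(b_i/K_i) = 3.51/0.273 + 1.56/0.0549 + 1.48/26.3 = 41.33 d.
q = Δh / Σ(b_i/K_i) = 3.58 / 41.33 = 0.08662 m/day.
In each layer the seepage velocity is v_i = q/n_i, so the layer transit time is t_i = b_i·n_i / q:
  layer 1 (fractured sandstone): t_1 = 3.51 × 0.11 / 0.08662 = 4.457 d
  layer 2 (silty sand): t_2 = 1.56 × 0.18 / 0.08662 = 3.242 d
  layer 3 (karst limestone): t_3 = 1.48 × 0.12 / 0.08662 = 2.050 d
Total t = Σ t_i = 9.749 days.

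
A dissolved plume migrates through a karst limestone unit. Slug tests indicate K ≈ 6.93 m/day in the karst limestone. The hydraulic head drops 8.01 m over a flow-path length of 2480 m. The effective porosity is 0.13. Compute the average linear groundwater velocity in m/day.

0.172

Hydraulic gradient i = Δh / L = 8.01 / 2480 = 0.003230.
Darcy flux q = K · i = 6.930 × 0.003230 = 0.02238 m/day.
Seepage velocity v = q / n_e = 0.02238 / 0.13 = 0.1722 m/day.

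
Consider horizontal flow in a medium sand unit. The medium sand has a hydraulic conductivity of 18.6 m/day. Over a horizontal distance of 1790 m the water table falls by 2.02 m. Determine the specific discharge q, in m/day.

0.0210

Hydraulic gradient i = Δh / L = 2.02 / 1790 = 0.001128.
Specific discharge q = K · i = 18.60 × 0.001128 = 0.02099 m/day.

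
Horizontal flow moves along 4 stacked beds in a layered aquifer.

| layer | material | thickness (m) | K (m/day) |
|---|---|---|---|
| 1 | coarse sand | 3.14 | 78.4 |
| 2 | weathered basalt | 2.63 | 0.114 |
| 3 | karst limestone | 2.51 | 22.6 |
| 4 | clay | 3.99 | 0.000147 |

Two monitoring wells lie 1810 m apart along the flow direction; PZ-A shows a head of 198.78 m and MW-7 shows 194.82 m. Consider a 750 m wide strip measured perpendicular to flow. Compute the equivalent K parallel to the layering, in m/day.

Flow is parallel to layering, so each bed carries its own Darcy discharge and the transmissivities add.
Σ(K_i·b_i) = 78.4×3.14 + 0.114×2.63 + 22.6×2.51 + 0.000147×3.99 = 303.2 m²/day.
Total thickness b = 12.27 m, so K_eq = Σ(K_i·b_i)/b = 24.71 m/day.

24.7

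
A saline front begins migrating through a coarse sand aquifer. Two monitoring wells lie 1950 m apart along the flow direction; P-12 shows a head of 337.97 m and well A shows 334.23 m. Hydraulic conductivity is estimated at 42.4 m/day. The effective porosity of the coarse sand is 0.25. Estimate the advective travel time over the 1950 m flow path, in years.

16.4

Hydraulic gradient i = (337.97 − 334.23) / 1950 = 3.74 / 1950 = 0.001918.
Darcy flux q = K · i = 42.40 × 0.001918 = 0.08132 m/day.
Seepage velocity v = q / n_e = 0.08132 / 0.25 = 0.3253 m/day.
Travel time t = L / v = 1950 / 0.3253 = 5995 days = 16.41 years.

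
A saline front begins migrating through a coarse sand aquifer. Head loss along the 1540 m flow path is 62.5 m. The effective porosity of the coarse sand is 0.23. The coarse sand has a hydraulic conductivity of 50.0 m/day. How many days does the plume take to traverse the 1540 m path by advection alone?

Hydraulic gradient i = Δh / L = 62.5 / 1540 = 0.04058.
Darcy flux q = K · i = 50.00 × 0.04058 = 2.029 m/day.
Seepage velocity v = q / n_e = 2.029 / 0.23 = 8.823 m/day.
Travel time t = L / v = 1540 / 8.823 = 174.5 days.

175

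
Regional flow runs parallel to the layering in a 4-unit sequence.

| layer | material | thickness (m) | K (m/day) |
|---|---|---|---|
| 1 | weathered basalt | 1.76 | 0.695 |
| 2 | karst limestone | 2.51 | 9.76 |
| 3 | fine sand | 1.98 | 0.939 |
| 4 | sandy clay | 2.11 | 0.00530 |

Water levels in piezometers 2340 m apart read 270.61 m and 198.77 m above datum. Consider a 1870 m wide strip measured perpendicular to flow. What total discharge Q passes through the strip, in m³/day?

Flow is parallel to layering, so each bed carries its own Darcy discharge and the transmissivities add.
Σ(K_i·b_i) = 0.695×1.76 + 9.76×2.51 + 0.939×1.98 + 0.00530×2.11 = 27.59 m²/day.
Hydraulic gradient i = (270.61 − 198.77) / 2340 = 71.84 / 2340 = 0.03070.
Q = Σ(K_i·b_i) · W · i = 27.59 × 1870 × 0.03070 = 1584 m³/day.

1580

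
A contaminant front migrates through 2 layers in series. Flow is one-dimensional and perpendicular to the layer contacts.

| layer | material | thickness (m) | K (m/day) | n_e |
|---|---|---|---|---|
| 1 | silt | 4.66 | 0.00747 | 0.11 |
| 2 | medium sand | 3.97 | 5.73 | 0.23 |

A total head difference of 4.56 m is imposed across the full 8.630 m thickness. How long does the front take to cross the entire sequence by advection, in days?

195

With flow normal to the layers, continuity requires the same specific discharge q through every layer.
Σ(b_i/K_i) = 4.66/0.00747 + 3.97/5.73 = 624.5 d.
q = Δh / Σ(b_i/K_i) = 4.56 / 624.5 = 0.007302 m/day.
In each layer the seepage velocity is v_i = q/n_i, so the layer transit time is t_i = b_i·n_i / q:
  layer 1 (silt): t_1 = 4.66 × 0.11 / 0.007302 = 70.20 d
  layer 2 (medium sand): t_2 = 3.97 × 0.23 / 0.007302 = 125.1 d
Total t = Σ t_i = 195.3 days.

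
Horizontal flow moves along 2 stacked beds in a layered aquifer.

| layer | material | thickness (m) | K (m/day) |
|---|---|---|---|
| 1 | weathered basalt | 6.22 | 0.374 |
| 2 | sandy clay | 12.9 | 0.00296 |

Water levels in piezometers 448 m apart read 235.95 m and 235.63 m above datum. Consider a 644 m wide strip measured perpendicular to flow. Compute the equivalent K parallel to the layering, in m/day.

0.124

Flow is parallel to layering, so each bed carries its own Darcy discharge and the transmissivities add.
Σ(K_i·b_i) = 0.374×6.22 + 0.00296×12.9 = 2.364 m²/day.
Total thickness b = 19.12 m, so K_eq = Σ(K_i·b_i)/b = 0.1237 m/day.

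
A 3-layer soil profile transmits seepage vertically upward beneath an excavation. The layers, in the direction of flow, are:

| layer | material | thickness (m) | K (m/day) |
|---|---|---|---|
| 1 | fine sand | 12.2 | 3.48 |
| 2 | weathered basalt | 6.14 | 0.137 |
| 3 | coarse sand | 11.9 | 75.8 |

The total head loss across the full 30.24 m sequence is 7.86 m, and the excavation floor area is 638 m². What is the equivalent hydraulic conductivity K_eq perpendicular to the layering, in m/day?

Flow is perpendicular to layering, so the layers act in series and the equivalent K is the thickness-weighted harmonic mean.
Total thickness L = 12.2 + 6.14 + 11.9 = 30.24 m.
Σ(b_i/K_i) = 12.2/3.48 + 6.14/0.137 + 11.9/75.8 = 48.48 d.
K_eq = L / Σ(b_i/K_i) = 30.24 / 48.48 = 0.6238 m/day.

0.624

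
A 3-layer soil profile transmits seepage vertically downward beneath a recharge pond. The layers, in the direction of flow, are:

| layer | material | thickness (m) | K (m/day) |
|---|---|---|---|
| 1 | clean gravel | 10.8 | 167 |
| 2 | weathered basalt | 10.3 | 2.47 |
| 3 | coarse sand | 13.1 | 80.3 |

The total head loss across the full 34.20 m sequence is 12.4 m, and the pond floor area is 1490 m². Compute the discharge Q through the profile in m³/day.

4200

Flow is perpendicular to layering, so the layers act in series and the equivalent K is the thickness-weighted harmonic mean.
Total thickness L = 10.8 + 10.3 + 13.1 = 34.20 m.
Σ(b_i/K_i) = 10.8/167 + 10.3/2.47 + 13.1/80.3 = 4.398 d.
K_eq = L / Σ(b_i/K_i) = 34.20 / 4.398 = 7.777 m/day.
Q = K_eq · A · (Δh/L) = 7.777 × 1490 × (12.4/34.20) = 4201 m³/day.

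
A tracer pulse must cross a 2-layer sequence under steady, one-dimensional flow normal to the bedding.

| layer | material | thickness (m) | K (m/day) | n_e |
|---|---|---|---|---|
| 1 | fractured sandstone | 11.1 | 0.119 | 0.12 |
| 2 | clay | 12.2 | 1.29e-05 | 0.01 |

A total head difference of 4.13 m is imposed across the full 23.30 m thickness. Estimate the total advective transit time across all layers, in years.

912

With flow normal to the layers, continuity requires the same specific discharge q through every layer.
Σ(b_i/K_i) = 11.1/0.119 + 12.2/1.29e-05 = 9.458e+05 d.
q = Δh / Σ(b_i/K_i) = 4.13 / 9.458e+05 = 4.367e-06 m/day.
In each layer the seepage velocity is v_i = q/n_i, so the layer transit time is t_i = b_i·n_i / q:
  layer 1 (fractured sandstone): t_1 = 11.1 × 0.12 / 4.367e-06 = 3.050e+05 d
  layer 2 (clay): t_2 = 12.2 × 0.01 / 4.367e-06 = 27940 d
Total t = Σ t_i = 3.330e+05 days = 911.7 years.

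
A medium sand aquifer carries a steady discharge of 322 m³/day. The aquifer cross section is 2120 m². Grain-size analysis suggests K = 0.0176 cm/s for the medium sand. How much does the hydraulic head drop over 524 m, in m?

Convert K: 0.0176 cm/s × 864 = 15.21 m/day.
From Q = K·A·i, i = Q / (K·A) = 322 / (15.21 × 2120) = 0.009988.
Head loss Δh = i · L = 0.009988 × 524 = 5.234 m.

5.23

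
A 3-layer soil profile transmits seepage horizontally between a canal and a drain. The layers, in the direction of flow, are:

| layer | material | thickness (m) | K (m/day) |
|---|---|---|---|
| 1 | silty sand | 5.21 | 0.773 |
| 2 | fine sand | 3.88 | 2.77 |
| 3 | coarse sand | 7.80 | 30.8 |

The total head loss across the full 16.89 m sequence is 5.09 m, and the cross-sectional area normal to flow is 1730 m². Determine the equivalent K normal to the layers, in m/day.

Flow is perpendicular to layering, so the layers act in series and the equivalent K is the thickness-weighted harmonic mean.
Total thickness L = 5.21 + 3.88 + 7.80 = 16.89 m.
Σ(b_i/K_i) = 5.21/0.773 + 3.88/2.77 + 7.80/30.8 = 8.394 d.
K_eq = L / Σ(b_i/K_i) = 16.89 / 8.394 = 2.012 m/day.

2.01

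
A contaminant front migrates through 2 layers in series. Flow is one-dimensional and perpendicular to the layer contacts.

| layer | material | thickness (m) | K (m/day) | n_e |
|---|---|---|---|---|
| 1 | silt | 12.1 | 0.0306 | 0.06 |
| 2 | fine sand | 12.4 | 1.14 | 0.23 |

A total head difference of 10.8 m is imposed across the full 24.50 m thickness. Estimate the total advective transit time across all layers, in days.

135

With flow normal to the layers, continuity requires the same specific discharge q through every layer.
Σ(b_i/K_i) = 12.1/0.0306 + 12.4/1.14 = 406.3 d.
q = Δh / Σ(b_i/K_i) = 10.8 / 406.3 = 0.02658 m/day.
In each layer the seepage velocity is v_i = q/n_i, so the layer transit time is t_i = b_i·n_i / q:
  layer 1 (silt): t_1 = 12.1 × 0.06 / 0.02658 = 27.31 d
  layer 2 (fine sand): t_2 = 12.4 × 0.23 / 0.02658 = 107.3 d
Total t = Σ t_i = 134.6 days.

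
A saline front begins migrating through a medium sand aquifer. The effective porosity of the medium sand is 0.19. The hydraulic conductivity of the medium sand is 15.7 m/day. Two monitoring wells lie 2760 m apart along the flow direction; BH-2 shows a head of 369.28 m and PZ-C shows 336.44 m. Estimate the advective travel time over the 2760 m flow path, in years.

7.69

Hydraulic gradient i = (369.28 − 336.44) / 2760 = 32.84 / 2760 = 0.01190.
Darcy flux q = K · i = 15.70 × 0.01190 = 0.1868 m/day.
Seepage velocity v = q / n_e = 0.1868 / 0.19 = 0.9832 m/day.
Travel time t = L / v = 2760 / 0.9832 = 2807 days = 7.686 years.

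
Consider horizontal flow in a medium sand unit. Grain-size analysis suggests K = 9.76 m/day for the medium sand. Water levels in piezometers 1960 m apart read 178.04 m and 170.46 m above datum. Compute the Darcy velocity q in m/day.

Hydraulic gradient i = (178.04 − 170.46) / 1960 = 7.58 / 1960 = 0.003867.
Specific discharge q = K · i = 9.760 × 0.003867 = 0.03775 m/day.

0.0377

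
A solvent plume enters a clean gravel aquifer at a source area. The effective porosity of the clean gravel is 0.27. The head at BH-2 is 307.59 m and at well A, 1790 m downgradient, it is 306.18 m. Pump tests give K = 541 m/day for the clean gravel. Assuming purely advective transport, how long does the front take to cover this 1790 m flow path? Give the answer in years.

3.11

Hydraulic gradient i = (307.59 − 306.18) / 1790 = 1.41 / 1790 = 0.0007877.
Darcy flux q = K · i = 541.0 × 0.0007877 = 0.4262 m/day.
Seepage velocity v = q / n_e = 0.4262 / 0.27 = 1.578 m/day.
Travel time t = L / v = 1790 / 1.578 = 1134 days = 3.105 years.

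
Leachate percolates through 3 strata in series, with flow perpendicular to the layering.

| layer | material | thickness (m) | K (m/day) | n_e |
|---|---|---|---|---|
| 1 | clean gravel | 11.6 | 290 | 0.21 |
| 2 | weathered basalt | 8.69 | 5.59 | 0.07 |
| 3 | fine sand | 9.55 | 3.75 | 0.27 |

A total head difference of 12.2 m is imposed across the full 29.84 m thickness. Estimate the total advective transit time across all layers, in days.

1.91

With flow normal to the layers, continuity requires the same specific discharge q through every layer.
Σ(b_i/K_i) = 11.6/290 + 8.69/5.59 + 9.55/3.75 = 4.141 d.
q = Δh / Σ(b_i/K_i) = 12.2 / 4.141 = 2.946 m/day.
In each layer the seepage velocity is v_i = q/n_i, so the layer transit time is t_i = b_i·n_i / q:
  layer 1 (clean gravel): t_1 = 11.6 × 0.21 / 2.946 = 0.8269 d
  layer 2 (weathered basalt): t_2 = 8.69 × 0.07 / 2.946 = 0.2065 d
  layer 3 (fine sand): t_3 = 9.55 × 0.27 / 2.946 = 0.8753 d
Total t = Σ t_i = 1.909 days.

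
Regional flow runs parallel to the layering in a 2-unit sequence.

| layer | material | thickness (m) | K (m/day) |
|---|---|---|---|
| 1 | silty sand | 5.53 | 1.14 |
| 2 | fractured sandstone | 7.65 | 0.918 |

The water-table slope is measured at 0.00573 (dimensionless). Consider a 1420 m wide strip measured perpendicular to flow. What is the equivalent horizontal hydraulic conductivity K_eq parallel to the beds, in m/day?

Flow is parallel to layering, so each bed carries its own Darcy discharge and the transmissivities add.
Σ(K_i·b_i) = 1.14×5.53 + 0.918×7.65 = 13.33 m²/day.
Total thickness b = 13.18 m, so K_eq = Σ(K_i·b_i)/b = 1.011 m/day.

1.01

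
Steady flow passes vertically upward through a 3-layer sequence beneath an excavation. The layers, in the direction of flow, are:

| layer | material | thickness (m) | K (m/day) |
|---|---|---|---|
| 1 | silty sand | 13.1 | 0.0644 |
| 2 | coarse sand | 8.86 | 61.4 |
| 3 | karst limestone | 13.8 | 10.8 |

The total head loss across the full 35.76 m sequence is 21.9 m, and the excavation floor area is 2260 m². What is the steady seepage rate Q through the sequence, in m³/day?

Flow is perpendicular to layering, so the layers act in series and the equivalent K is the thickness-weighted harmonic mean.
Total thickness L = 13.1 + 8.86 + 13.8 = 35.76 m.
Σ(b_i/K_i) = 13.1/0.0644 + 8.86/61.4 + 13.8/10.8 = 204.8 d.
K_eq = L / Σ(b_i/K_i) = 35.76 / 204.8 = 0.1746 m/day.
Q = K_eq · A · (Δh/L) = 0.1746 × 2260 × (21.9/35.76) = 241.6 m³/day.

242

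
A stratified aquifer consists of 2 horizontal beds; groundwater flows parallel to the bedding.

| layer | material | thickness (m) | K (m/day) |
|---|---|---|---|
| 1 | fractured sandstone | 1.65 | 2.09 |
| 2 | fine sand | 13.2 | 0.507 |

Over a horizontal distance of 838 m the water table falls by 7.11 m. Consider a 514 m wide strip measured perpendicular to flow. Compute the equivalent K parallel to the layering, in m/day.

0.683

Flow is parallel to layering, so each bed carries its own Darcy discharge and the transmissivities add.
Σ(K_i·b_i) = 2.09×1.65 + 0.507×13.2 = 10.14 m²/day.
Total thickness b = 14.85 m, so K_eq = Σ(K_i·b_i)/b = 0.6829 m/day.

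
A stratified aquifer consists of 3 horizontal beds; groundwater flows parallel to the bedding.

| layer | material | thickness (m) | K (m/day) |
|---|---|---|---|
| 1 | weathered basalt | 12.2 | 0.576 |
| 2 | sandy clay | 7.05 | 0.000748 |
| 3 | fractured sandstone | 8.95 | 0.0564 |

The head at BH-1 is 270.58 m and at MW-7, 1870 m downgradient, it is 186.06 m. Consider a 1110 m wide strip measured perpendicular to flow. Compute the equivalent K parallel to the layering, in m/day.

0.267

Flow is parallel to layering, so each bed carries its own Darcy discharge and the transmissivities add.
Σ(K_i·b_i) = 0.576×12.2 + 0.000748×7.05 + 0.0564×8.95 = 7.537 m²/day.
Total thickness b = 28.20 m, so K_eq = Σ(K_i·b_i)/b = 0.2673 m/day.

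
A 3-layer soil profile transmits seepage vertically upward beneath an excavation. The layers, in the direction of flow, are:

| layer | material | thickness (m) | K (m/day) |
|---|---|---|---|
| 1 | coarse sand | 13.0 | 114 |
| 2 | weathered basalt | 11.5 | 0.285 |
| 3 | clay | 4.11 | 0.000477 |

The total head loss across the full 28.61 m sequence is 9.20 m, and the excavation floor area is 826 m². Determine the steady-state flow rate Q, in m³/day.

0.878

Flow is perpendicular to layering, so the layers act in series and the equivalent K is the thickness-weighted harmonic mean.
Total thickness L = 13.0 + 11.5 + 4.11 = 28.61 m.
Σ(b_i/K_i) = 13.0/114 + 11.5/0.285 + 4.11/0.000477 = 8657 d.
K_eq = L / Σ(b_i/K_i) = 28.61 / 8657 = 0.003305 m/day.
Q = K_eq · A · (Δh/L) = 0.003305 × 826 × (9.20/28.61) = 0.8778 m³/day.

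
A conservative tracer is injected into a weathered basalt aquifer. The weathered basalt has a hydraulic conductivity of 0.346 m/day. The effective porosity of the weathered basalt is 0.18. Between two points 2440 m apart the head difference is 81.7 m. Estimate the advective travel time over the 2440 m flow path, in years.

104

Hydraulic gradient i = Δh / L = 81.7 / 2440 = 0.03348.
Darcy flux q = K · i = 0.3460 × 0.03348 = 0.01159 m/day.
Seepage velocity v = q / n_e = 0.01159 / 0.18 = 0.06436 m/day.
Travel time t = L / v = 2440 / 0.06436 = 37910 days = 103.8 years.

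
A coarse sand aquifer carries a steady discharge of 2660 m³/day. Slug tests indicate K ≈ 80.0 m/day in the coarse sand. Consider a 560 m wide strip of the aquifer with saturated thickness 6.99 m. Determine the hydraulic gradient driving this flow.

0.00849

Cross-sectional area A = 560 × 6.99 = 3914 m².
From Q = K·A·i, i = Q / (K·A) = 2660 / (80.00 × 3914) = 0.008494.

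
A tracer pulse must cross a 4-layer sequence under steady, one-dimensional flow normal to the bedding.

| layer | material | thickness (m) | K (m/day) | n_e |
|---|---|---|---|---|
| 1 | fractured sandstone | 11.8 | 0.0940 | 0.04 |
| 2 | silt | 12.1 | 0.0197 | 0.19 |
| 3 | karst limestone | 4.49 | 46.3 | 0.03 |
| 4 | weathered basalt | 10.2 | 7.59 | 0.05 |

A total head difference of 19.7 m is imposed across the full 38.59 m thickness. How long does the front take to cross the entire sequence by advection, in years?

With flow normal to the layers, continuity requires the same specific discharge q through every layer.
Σ(b_i/K_i) = 11.8/0.0940 + 12.1/0.0197 + 4.49/46.3 + 10.2/7.59 = 741.2 d.
q = Δh / Σ(b_i/K_i) = 19.7 / 741.2 = 0.02658 m/day.
In each layer the seepage velocity is v_i = q/n_i, so the layer transit time is t_i = b_i·n_i / q:
  layer 1 (fractured sandstone): t_1 = 11.8 × 0.04 / 0.02658 = 17.76 d
  layer 2 (silt): t_2 = 12.1 × 0.19 / 0.02658 = 86.50 d
  layer 3 (karst limestone): t_3 = 4.49 × 0.03 / 0.02658 = 5.068 d
  layer 4 (weathered basalt): t_4 = 10.2 × 0.05 / 0.02658 = 19.19 d
Total t = Σ t_i = 128.5 days = 0.3518 years.

0.352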